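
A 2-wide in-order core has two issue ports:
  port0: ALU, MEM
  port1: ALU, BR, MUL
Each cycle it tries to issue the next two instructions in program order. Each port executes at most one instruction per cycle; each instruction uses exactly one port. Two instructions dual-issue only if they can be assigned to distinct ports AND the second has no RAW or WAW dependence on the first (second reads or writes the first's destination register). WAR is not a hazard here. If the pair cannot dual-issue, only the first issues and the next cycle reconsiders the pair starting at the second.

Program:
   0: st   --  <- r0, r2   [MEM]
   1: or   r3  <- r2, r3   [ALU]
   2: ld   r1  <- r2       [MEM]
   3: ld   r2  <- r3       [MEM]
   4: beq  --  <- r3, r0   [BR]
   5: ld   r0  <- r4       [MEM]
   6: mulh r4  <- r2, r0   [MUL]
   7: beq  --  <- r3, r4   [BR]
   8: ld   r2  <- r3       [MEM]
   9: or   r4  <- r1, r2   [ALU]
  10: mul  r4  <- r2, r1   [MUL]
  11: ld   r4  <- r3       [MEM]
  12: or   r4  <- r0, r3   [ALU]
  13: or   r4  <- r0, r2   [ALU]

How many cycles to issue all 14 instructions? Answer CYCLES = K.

CYCLES = 11

c0: i0+i1 st/or  2-wide
c1: i2 ld  no-port MEM/MEM
c2: i3+i4 ld/beq  2-wide
c3: i5 ld  RAW r0
c4: i6 mulh  no-port MUL/BR
c5: i7+i8 beq/ld  2-wide
c6: i9 or  WAW r4
c7: i10 mul  WAW r4
c8: i11 ld  WAW r4
c9: i12 or  WAW r4
c10: i13 or  tail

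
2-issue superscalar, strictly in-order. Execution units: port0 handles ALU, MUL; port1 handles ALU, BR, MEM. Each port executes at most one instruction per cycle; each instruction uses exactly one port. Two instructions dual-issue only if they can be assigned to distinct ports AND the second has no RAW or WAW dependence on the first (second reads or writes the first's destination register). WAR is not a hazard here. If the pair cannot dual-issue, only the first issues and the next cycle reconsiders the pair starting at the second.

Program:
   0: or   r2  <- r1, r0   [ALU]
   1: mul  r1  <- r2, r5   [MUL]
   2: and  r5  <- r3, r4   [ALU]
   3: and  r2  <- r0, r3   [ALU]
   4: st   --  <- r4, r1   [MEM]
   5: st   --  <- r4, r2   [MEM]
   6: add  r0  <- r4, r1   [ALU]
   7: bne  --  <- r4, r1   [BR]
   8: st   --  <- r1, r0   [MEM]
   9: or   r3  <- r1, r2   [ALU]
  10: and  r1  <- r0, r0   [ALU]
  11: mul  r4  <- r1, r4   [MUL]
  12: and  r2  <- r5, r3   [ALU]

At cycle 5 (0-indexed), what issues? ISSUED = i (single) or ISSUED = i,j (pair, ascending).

0. or @i0  | RAW r2
1. mul;and @i1,i2  | pair
2. and;st @i3,i4  | pair
3. st;add @i5,i6  | pair
4. bne @i7  | no-port BR/MEM
5. st;or @i8,i9  | pair
6. and @i10  | RAW r1
7. mul;and @i11,i12  | pair

ISSUED = 8,9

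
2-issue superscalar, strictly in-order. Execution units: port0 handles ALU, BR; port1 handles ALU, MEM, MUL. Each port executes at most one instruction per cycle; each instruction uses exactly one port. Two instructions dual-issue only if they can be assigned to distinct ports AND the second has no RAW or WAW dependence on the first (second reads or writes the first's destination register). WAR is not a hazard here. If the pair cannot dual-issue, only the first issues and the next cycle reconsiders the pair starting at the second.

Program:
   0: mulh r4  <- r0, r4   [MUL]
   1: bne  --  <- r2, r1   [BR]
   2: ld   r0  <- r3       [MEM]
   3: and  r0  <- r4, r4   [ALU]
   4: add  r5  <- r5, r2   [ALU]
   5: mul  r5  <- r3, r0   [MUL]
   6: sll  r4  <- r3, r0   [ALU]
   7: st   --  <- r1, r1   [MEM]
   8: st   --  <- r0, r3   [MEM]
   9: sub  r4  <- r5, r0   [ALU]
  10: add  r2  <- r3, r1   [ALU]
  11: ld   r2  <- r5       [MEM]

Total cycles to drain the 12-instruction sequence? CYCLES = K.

c0: i0/i1 mulh.MUL;bne.BR  dual
c1: i2 ld.MEM  WAW r0
c2: i3/i4 and.ALU;add.ALU  dual
c3: i5/i6 mul.MUL;sll.ALU  dual
c4: i7 st.MEM  no-port MEM/MEM
c5: i8/i9 st.MEM;sub.ALU  dual
c6: i10 add.ALU  WAW r2
c7: i11 ld.MEM  tail

CYCLES = 8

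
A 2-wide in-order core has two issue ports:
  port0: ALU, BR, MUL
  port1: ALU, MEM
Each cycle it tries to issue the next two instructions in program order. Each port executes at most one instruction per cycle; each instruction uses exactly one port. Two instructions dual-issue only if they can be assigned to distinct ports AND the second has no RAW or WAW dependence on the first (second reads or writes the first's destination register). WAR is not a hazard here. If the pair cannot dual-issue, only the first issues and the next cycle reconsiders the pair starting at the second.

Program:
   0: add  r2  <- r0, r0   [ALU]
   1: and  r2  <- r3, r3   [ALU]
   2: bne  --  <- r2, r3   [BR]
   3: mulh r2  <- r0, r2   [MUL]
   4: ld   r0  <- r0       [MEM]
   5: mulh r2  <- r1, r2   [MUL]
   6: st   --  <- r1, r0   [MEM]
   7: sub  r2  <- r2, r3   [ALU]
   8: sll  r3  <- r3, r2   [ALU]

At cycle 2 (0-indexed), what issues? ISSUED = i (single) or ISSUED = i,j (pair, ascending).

ISSUED = 2

#0 head=0: add.ALU i0 WAW r2
#1 head=1: and.ALU i1 RAW r2
#2 head=2: bne.BR i2 no-port BR/MUL
#3 head=3: mulh.MUL;ld.MEM i3/i4 2-wide
#4 head=5: mulh.MUL;st.MEM i5/i6 2-wide
#5 head=7: sub.ALU i7 RAW r2
#6 head=8: sll.ALU i8 tail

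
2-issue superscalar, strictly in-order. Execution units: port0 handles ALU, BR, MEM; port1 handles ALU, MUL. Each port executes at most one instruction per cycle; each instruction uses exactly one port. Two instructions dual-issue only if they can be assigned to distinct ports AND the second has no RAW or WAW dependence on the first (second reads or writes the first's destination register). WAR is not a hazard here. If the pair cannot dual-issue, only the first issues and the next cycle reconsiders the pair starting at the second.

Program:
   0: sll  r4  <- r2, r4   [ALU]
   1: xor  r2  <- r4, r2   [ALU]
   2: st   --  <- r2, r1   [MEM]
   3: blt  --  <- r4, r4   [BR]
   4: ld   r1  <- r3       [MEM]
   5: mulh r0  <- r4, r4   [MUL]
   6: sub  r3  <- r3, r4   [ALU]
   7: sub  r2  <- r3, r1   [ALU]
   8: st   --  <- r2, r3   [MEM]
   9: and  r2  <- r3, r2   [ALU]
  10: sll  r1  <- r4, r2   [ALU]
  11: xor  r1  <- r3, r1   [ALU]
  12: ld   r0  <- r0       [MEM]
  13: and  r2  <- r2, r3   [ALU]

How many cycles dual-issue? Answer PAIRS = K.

PAIRS = 3

[0] i0  sll.ALU  -- RAW r4
[1] i1  xor.ALU  -- RAW r2
[2] i2  st.MEM  -- no-port MEM/BR
[3] i3  blt.BR  -- no-port BR/MEM
[4] i4/i5  ld.MEM;mulh.MUL  -- dual
[5] i6  sub.ALU  -- RAW r3
[6] i7  sub.ALU  -- RAW r2
[7] i8/i9  st.MEM;and.ALU  -- dual
[8] i10  sll.ALU  -- RAW+WAW r1
[9] i11/i12  xor.ALU;ld.MEM  -- dual
[10] i13  and.ALU  -- tail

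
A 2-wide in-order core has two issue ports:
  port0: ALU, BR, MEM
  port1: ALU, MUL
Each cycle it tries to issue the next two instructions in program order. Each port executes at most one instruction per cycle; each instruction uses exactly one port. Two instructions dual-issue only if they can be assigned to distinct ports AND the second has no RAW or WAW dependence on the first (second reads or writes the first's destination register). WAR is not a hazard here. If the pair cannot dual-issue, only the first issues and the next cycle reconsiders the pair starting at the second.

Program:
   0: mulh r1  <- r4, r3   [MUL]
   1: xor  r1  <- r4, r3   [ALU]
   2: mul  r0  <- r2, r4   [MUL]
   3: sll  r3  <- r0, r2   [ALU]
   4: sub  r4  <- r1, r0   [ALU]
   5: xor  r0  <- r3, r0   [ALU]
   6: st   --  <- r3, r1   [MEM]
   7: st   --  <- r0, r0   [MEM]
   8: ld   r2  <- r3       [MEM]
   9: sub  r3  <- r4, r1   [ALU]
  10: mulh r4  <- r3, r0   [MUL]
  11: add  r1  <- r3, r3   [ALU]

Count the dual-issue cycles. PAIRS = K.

PAIRS = 5

#0 head=0: mulh i0 WAW r1
#1 head=1: xor+mul i1/i2 pair
#2 head=3: sll+sub i3/i4 pair
#3 head=5: xor+st i5/i6 pair
#4 head=7: st i7 no-port MEM/MEM
#5 head=8: ld+sub i8/i9 pair
#6 head=10: mulh+add i10/i11 pair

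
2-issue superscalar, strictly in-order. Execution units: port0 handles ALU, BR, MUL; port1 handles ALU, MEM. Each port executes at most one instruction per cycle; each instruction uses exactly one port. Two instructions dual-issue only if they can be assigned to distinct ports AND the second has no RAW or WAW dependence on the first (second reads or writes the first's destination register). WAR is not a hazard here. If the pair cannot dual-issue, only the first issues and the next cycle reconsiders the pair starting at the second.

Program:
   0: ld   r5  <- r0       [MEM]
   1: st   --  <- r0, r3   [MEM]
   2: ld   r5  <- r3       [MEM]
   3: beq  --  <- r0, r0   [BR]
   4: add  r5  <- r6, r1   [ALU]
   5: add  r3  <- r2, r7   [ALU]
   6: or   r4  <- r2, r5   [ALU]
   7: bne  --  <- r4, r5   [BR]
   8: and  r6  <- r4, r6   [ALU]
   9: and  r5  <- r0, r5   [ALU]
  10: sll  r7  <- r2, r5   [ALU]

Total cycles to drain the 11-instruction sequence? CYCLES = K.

[0] i0  ld.MEM  -- no-port MEM/MEM
[1] i1  st.MEM  -- no-port MEM/MEM
[2] i2&i3  ld.MEM+beq.BR  -- dual
[3] i4&i5  add.ALU+add.ALU  -- dual
[4] i6  or.ALU  -- RAW r4
[5] i7&i8  bne.BR+and.ALU  -- dual
[6] i9  and.ALU  -- RAW r5
[7] i10  sll.ALU  -- tail

CYCLES = 8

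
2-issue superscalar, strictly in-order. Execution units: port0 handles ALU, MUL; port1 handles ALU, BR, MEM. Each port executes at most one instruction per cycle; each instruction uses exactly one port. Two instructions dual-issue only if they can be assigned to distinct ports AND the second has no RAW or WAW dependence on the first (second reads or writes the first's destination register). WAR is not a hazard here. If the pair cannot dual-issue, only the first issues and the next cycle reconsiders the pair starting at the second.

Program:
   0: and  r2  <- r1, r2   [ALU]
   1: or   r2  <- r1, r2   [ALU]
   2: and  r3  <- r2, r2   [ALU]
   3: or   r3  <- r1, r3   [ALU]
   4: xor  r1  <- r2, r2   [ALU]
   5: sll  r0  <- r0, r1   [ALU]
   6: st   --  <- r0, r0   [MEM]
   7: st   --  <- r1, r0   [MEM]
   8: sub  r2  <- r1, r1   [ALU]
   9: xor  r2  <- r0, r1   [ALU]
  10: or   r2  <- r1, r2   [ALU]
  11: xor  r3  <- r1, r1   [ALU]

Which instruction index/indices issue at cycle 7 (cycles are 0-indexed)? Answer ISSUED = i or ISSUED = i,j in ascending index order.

ISSUED = 9

0. and.ALU @i0  | RAW+WAW r2
1. or.ALU @i1  | RAW r2
2. and.ALU @i2  | RAW+WAW r3
3. or.ALU+xor.ALU @i3+i4  | 2-wide
4. sll.ALU @i5  | RAW r0
5. st.MEM @i6  | no-port MEM/MEM
6. st.MEM+sub.ALU @i7+i8  | 2-wide
7. xor.ALU @i9  | RAW+WAW r2
8. or.ALU+xor.ALU @i10+i11  | 2-wide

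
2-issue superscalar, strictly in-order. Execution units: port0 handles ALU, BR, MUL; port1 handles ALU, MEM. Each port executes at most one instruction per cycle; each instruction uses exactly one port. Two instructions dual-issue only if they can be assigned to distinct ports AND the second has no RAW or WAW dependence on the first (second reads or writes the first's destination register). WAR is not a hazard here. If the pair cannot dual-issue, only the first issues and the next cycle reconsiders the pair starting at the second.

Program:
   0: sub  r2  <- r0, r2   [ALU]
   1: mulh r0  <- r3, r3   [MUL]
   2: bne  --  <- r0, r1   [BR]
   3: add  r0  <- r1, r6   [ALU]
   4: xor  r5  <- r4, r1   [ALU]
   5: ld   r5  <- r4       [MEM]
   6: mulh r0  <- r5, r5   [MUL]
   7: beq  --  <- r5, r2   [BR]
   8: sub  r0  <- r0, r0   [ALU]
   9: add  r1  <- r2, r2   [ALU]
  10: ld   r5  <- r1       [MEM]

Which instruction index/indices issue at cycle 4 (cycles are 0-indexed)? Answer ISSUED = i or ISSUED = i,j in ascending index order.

ISSUED = 6

#0 head=0: sub+mulh i0&i1 dual
#1 head=2: bne+add i2&i3 dual
#2 head=4: xor i4 WAW r5
#3 head=5: ld i5 RAW r5
#4 head=6: mulh i6 no-port MUL/BR
#5 head=7: beq+sub i7&i8 dual
#6 head=9: add i9 RAW r1
#7 head=10: ld i10 tail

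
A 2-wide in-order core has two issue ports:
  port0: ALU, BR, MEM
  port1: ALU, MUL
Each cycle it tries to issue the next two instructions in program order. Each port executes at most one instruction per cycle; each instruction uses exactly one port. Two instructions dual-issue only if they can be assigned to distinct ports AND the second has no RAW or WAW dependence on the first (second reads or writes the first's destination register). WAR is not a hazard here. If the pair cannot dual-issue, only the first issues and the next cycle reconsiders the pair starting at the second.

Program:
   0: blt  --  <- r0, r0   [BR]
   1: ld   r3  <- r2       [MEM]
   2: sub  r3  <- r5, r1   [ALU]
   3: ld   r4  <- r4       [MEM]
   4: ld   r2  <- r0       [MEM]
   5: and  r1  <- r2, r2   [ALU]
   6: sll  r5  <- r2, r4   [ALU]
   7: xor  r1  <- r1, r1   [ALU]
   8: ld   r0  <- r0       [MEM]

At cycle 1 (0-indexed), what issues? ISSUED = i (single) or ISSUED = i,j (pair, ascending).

ISSUED = 1

0. blt.BR @i0  | no-port BR/MEM
1. ld.MEM @i1  | WAW r3
2. sub.ALU;ld.MEM @i2&i3  | 2-wide
3. ld.MEM @i4  | RAW r2
4. and.ALU;sll.ALU @i5&i6  | 2-wide
5. xor.ALU;ld.MEM @i7&i8  | 2-wide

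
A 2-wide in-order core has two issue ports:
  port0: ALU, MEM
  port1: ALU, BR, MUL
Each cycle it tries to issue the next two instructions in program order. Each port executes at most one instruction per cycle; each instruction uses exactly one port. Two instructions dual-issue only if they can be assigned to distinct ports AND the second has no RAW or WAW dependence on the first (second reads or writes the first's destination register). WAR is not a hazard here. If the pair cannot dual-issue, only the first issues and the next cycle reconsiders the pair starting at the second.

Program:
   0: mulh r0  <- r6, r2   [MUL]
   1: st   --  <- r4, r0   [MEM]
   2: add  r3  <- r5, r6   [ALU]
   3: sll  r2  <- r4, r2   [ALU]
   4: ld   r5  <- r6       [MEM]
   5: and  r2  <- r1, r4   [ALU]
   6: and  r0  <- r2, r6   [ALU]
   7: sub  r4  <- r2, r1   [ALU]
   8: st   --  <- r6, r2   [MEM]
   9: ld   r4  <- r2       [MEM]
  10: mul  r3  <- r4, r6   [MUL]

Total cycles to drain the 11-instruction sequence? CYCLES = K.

CYCLES = 8

[0] i0  mulh.MUL  -- RAW r0
[1] i1+i2  st.MEM/add.ALU  -- dual
[2] i3+i4  sll.ALU/ld.MEM  -- dual
[3] i5  and.ALU  -- RAW r2
[4] i6+i7  and.ALU/sub.ALU  -- dual
[5] i8  st.MEM  -- no-port MEM/MEM
[6] i9  ld.MEM  -- RAW r4
[7] i10  mul.MUL  -- tail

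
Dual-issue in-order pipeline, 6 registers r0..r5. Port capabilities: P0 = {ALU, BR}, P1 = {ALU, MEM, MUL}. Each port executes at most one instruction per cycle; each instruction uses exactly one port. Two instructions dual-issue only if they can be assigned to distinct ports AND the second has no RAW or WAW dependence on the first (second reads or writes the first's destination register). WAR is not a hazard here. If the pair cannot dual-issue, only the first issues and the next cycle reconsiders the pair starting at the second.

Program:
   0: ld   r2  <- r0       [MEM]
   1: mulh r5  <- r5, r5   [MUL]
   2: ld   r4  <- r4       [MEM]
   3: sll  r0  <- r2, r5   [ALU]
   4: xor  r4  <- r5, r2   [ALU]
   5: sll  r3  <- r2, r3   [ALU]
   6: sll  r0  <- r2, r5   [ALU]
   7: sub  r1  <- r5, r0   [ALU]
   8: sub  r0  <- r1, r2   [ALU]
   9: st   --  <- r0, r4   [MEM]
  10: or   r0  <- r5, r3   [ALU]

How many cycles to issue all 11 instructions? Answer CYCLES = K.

#0 head=0: ld.MEM i0 no-port MEM/MUL
#1 head=1: mulh.MUL i1 no-port MUL/MEM
#2 head=2: ld.MEM sll.ALU i2,i3 2-wide
#3 head=4: xor.ALU sll.ALU i4,i5 2-wide
#4 head=6: sll.ALU i6 RAW r0
#5 head=7: sub.ALU i7 RAW r1
#6 head=8: sub.ALU i8 RAW r0
#7 head=9: st.MEM or.ALU i9,i10 2-wide

CYCLES = 8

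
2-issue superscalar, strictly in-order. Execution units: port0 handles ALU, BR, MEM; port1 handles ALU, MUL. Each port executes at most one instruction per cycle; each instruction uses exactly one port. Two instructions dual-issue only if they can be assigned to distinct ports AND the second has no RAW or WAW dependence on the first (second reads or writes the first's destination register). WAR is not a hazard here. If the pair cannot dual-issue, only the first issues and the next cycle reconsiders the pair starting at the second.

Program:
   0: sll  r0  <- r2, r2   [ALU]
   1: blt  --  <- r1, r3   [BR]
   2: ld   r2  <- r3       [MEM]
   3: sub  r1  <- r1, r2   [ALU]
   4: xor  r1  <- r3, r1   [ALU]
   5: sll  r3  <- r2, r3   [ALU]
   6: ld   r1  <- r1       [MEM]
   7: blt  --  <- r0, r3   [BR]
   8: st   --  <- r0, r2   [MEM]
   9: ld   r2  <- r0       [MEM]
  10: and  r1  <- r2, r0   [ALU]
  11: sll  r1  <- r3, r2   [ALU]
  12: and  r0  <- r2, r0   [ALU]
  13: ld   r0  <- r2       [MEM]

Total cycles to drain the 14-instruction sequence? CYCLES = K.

CYCLES = 11

[0] i0&i1  sll.ALU/blt.BR  -- 2-wide
[1] i2  ld.MEM  -- RAW r2
[2] i3  sub.ALU  -- RAW+WAW r1
[3] i4&i5  xor.ALU/sll.ALU  -- 2-wide
[4] i6  ld.MEM  -- no-port MEM/BR
[5] i7  blt.BR  -- no-port BR/MEM
[6] i8  st.MEM  -- no-port MEM/MEM
[7] i9  ld.MEM  -- RAW r2
[8] i10  and.ALU  -- WAW r1
[9] i11&i12  sll.ALU/and.ALU  -- 2-wide
[10] i13  ld.MEM  -- tail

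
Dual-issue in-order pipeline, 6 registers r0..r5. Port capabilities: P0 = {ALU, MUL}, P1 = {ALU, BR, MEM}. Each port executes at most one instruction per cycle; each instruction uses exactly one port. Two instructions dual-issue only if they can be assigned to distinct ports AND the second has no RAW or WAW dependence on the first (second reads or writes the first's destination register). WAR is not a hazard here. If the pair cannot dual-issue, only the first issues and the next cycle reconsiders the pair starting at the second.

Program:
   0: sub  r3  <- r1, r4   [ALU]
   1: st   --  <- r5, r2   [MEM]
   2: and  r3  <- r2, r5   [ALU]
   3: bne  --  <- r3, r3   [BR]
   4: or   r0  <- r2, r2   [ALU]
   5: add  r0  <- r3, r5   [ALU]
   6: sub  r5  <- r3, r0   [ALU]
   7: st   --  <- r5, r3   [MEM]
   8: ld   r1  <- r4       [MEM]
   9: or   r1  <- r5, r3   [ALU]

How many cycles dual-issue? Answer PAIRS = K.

t=0 i0,i1:sub.ALU/st.MEM ; 2-wide
t=1 i2:and.ALU ; RAW r3
t=2 i3,i4:bne.BR/or.ALU ; 2-wide
t=3 i5:add.ALU ; RAW r0
t=4 i6:sub.ALU ; RAW r5
t=5 i7:st.MEM ; no-port MEM/MEM
t=6 i8:ld.MEM ; WAW r1
t=7 i9:or.ALU ; tail

PAIRS = 2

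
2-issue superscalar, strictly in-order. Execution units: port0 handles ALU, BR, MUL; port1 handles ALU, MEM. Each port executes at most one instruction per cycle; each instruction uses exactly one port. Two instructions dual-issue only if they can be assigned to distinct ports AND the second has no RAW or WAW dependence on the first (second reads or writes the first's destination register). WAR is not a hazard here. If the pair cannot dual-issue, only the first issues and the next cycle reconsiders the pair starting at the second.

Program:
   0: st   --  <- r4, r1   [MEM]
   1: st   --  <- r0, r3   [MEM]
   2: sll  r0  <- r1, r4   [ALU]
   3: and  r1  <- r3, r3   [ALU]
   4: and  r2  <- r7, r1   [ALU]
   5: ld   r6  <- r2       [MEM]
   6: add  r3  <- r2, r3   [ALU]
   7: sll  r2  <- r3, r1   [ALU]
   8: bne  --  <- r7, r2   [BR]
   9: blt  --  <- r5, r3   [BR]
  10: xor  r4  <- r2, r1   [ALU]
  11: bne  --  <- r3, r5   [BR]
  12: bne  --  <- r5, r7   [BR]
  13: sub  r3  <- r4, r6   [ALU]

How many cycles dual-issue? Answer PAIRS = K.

t=0 i0:st.MEM ; no-port MEM/MEM
t=1 i1+i2:st.MEM sll.ALU ; pair
t=2 i3:and.ALU ; RAW r1
t=3 i4:and.ALU ; RAW r2
t=4 i5+i6:ld.MEM add.ALU ; pair
t=5 i7:sll.ALU ; RAW r2
t=6 i8:bne.BR ; no-port BR/BR
t=7 i9+i10:blt.BR xor.ALU ; pair
t=8 i11:bne.BR ; no-port BR/BR
t=9 i12+i13:bne.BR sub.ALU ; pair

PAIRS = 4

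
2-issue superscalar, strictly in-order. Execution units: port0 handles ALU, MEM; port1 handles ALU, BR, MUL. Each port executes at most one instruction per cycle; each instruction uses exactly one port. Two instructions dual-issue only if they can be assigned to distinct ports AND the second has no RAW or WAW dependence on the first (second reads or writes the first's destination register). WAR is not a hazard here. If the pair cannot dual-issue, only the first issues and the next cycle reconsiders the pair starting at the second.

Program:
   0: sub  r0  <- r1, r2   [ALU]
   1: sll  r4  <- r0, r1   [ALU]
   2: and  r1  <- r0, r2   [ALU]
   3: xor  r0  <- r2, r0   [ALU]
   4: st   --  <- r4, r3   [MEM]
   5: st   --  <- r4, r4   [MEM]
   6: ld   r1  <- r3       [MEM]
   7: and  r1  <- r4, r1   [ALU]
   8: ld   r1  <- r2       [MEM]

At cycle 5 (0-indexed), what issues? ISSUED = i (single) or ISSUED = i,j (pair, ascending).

0. sub.ALU @i0  | RAW r0
1. sll.ALU;and.ALU @i1,i2  | pair
2. xor.ALU;st.MEM @i3,i4  | pair
3. st.MEM @i5  | no-port MEM/MEM
4. ld.MEM @i6  | RAW+WAW r1
5. and.ALU @i7  | WAW r1
6. ld.MEM @i8  | tail

ISSUED = 7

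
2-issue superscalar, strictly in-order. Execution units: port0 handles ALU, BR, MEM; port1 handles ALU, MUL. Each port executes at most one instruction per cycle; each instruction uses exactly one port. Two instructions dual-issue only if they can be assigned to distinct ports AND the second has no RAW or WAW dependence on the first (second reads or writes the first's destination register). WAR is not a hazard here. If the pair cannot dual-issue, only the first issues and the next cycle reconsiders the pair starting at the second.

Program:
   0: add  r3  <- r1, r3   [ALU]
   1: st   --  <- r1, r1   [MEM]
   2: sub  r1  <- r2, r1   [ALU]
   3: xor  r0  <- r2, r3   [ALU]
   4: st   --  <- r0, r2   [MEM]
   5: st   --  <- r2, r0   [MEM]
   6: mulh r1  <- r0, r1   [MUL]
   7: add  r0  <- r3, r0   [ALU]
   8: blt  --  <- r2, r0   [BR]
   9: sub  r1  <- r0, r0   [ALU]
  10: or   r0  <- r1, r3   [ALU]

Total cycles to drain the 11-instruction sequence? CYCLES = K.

[0] i0&i1  add.ALU;st.MEM  -- pair
[1] i2&i3  sub.ALU;xor.ALU  -- pair
[2] i4  st.MEM  -- no-port MEM/MEM
[3] i5&i6  st.MEM;mulh.MUL  -- pair
[4] i7  add.ALU  -- RAW r0
[5] i8&i9  blt.BR;sub.ALU  -- pair
[6] i10  or.ALU  -- tail

CYCLES = 7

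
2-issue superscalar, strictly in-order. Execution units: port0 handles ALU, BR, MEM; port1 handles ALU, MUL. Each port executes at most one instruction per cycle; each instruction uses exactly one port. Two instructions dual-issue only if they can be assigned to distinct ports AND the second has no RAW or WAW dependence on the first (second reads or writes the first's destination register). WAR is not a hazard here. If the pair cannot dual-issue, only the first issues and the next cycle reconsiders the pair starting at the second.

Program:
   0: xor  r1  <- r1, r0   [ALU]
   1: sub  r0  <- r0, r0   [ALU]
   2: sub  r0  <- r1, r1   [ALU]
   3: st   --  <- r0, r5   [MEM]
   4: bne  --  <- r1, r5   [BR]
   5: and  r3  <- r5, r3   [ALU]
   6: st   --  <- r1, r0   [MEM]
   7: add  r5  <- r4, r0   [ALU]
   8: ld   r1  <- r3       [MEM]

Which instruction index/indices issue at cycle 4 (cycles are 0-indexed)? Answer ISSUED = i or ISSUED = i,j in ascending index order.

c0: i0/i1 xor.ALU+sub.ALU  2-wide
c1: i2 sub.ALU  RAW r0
c2: i3 st.MEM  no-port MEM/BR
c3: i4/i5 bne.BR+and.ALU  2-wide
c4: i6/i7 st.MEM+add.ALU  2-wide
c5: i8 ld.MEM  tail

ISSUED = 6,7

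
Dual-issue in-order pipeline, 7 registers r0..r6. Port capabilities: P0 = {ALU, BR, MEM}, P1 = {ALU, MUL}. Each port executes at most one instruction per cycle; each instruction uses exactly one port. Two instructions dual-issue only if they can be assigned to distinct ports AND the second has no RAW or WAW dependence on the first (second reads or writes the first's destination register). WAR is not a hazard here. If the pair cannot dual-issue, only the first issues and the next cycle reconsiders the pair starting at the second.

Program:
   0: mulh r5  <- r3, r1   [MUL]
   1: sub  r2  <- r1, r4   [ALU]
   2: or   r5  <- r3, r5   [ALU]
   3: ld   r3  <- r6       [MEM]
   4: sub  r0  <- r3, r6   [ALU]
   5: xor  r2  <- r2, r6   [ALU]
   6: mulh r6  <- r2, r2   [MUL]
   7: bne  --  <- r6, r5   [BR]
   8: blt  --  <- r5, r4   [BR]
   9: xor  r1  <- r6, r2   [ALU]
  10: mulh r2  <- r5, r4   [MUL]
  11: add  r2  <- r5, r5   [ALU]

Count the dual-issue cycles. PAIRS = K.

#0 head=0: mulh sub i0,i1 2-wide
#1 head=2: or ld i2,i3 2-wide
#2 head=4: sub xor i4,i5 2-wide
#3 head=6: mulh i6 RAW r6
#4 head=7: bne i7 no-port BR/BR
#5 head=8: blt xor i8,i9 2-wide
#6 head=10: mulh i10 WAW r2
#7 head=11: add i11 tail

PAIRS = 4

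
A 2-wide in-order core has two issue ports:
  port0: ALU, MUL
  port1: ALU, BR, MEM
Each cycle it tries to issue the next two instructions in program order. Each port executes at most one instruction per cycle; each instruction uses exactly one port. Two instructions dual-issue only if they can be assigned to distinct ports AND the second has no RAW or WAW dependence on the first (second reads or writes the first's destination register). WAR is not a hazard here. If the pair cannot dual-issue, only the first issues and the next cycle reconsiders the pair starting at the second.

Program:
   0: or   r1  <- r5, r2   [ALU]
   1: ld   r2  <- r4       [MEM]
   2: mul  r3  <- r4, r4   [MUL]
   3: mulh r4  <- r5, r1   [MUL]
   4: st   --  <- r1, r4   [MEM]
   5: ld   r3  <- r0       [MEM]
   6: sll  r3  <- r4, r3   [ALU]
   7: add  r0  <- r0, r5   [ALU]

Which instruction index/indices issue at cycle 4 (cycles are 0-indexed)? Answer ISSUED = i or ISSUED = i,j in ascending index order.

ISSUED = 5

t=0 i0&i1:or.ALU;ld.MEM ; dual
t=1 i2:mul.MUL ; no-port MUL/MUL
t=2 i3:mulh.MUL ; RAW r4
t=3 i4:st.MEM ; no-port MEM/MEM
t=4 i5:ld.MEM ; RAW+WAW r3
t=5 i6&i7:sll.ALU;add.ALU ; dual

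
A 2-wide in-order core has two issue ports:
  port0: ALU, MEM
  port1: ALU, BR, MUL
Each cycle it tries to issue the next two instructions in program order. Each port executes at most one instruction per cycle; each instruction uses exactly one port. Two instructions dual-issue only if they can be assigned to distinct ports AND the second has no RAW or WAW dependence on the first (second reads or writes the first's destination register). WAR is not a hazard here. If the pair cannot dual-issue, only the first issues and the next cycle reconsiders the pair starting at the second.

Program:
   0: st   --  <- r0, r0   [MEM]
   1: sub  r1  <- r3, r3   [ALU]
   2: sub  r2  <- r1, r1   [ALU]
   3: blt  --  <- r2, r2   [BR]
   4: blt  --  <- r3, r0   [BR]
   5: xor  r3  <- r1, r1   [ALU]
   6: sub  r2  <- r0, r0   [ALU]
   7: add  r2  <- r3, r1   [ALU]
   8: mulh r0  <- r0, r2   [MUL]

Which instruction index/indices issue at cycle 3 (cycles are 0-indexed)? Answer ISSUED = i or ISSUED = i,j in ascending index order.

#0 head=0: st.MEM+sub.ALU i0/i1 pair
#1 head=2: sub.ALU i2 RAW r2
#2 head=3: blt.BR i3 no-port BR/BR
#3 head=4: blt.BR+xor.ALU i4/i5 pair
#4 head=6: sub.ALU i6 WAW r2
#5 head=7: add.ALU i7 RAW r2
#6 head=8: mulh.MUL i8 tail

ISSUED = 4,5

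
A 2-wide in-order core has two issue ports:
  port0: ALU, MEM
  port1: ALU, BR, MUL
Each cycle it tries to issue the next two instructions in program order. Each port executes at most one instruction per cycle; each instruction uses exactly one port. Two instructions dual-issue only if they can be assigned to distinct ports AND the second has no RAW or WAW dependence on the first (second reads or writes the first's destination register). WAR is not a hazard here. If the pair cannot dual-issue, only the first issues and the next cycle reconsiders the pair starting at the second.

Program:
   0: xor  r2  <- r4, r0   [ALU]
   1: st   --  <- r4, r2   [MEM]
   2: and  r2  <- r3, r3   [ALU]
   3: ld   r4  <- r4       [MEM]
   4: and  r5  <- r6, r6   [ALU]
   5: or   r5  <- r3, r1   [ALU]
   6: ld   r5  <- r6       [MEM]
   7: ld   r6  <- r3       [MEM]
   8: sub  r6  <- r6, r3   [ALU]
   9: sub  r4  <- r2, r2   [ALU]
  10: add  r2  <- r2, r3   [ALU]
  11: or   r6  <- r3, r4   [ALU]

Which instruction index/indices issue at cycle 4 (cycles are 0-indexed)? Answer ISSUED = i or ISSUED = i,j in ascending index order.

ISSUED = 6

c0: i0 xor  RAW r2
c1: i1/i2 st+and  dual
c2: i3/i4 ld+and  dual
c3: i5 or  WAW r5
c4: i6 ld  no-port MEM/MEM
c5: i7 ld  RAW+WAW r6
c6: i8/i9 sub+sub  dual
c7: i10/i11 add+or  dual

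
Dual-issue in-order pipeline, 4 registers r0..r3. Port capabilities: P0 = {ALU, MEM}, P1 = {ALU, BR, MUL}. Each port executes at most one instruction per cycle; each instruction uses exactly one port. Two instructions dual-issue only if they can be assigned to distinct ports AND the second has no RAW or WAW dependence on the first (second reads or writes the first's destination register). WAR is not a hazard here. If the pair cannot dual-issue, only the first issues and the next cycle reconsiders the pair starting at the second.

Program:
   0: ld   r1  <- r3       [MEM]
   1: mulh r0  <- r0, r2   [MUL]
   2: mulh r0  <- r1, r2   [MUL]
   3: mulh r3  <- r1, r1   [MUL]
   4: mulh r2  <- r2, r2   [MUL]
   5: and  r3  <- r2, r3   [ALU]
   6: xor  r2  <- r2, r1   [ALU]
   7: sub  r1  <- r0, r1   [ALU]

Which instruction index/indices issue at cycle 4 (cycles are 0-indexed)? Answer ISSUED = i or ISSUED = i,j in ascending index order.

  cy0 -> i0,i1 (ld+mulh) pair
  cy1 -> i2 (mulh) no-port MUL/MUL
  cy2 -> i3 (mulh) no-port MUL/MUL
  cy3 -> i4 (mulh) RAW r2
  cy4 -> i5,i6 (and+xor) pair
  cy5 -> i7 (sub) tail

ISSUED = 5,6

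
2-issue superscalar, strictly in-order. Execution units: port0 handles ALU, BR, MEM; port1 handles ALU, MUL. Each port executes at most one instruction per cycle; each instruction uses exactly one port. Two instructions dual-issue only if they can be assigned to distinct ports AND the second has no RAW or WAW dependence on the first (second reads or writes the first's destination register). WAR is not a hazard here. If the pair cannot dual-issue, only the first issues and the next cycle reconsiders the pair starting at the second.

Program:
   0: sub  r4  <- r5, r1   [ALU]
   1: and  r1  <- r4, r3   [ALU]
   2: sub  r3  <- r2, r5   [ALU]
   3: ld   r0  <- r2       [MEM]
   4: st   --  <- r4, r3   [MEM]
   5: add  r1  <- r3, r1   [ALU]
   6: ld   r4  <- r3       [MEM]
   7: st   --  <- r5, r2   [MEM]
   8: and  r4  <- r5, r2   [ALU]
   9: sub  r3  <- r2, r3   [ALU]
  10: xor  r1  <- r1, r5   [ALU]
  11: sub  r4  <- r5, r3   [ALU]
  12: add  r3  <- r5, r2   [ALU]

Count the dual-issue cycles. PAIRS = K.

PAIRS = 5

c0: i0 sub  RAW r4
c1: i1,i2 and+sub  dual
c2: i3 ld  no-port MEM/MEM
c3: i4,i5 st+add  dual
c4: i6 ld  no-port MEM/MEM
c5: i7,i8 st+and  dual
c6: i9,i10 sub+xor  dual
c7: i11,i12 sub+add  dual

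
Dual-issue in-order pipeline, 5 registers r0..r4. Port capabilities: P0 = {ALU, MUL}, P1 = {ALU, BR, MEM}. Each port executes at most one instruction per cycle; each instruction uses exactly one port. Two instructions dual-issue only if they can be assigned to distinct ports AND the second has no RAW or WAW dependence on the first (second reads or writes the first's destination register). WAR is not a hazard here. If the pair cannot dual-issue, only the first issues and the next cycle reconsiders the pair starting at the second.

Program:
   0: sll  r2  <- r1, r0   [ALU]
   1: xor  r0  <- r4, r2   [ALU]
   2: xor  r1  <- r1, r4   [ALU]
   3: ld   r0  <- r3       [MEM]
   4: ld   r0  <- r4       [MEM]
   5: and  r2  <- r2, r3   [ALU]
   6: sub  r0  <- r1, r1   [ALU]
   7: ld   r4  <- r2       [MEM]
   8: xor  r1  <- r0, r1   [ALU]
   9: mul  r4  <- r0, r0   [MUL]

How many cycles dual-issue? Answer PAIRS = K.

0. sll @i0  | RAW r2
1. xor+xor @i1/i2  | pair
2. ld @i3  | no-port MEM/MEM
3. ld+and @i4/i5  | pair
4. sub+ld @i6/i7  | pair
5. xor+mul @i8/i9  | pair

PAIRS = 4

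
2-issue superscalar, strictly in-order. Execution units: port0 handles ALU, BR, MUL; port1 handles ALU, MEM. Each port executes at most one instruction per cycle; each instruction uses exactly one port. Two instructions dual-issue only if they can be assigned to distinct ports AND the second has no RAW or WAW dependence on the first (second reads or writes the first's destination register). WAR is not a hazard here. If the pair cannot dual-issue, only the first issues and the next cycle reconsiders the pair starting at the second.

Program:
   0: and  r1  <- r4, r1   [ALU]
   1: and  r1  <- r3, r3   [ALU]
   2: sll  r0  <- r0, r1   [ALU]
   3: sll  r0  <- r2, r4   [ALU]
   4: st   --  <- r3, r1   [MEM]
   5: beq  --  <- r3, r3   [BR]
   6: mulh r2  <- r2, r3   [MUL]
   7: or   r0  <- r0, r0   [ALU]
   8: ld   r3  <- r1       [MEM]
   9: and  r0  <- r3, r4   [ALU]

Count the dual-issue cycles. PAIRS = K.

PAIRS = 2

0. and.ALU @i0  | WAW r1
1. and.ALU @i1  | RAW r1
2. sll.ALU @i2  | WAW r0
3. sll.ALU;st.MEM @i3+i4  | pair
4. beq.BR @i5  | no-port BR/MUL
5. mulh.MUL;or.ALU @i6+i7  | pair
6. ld.MEM @i8  | RAW r3
7. and.ALU @i9  | tail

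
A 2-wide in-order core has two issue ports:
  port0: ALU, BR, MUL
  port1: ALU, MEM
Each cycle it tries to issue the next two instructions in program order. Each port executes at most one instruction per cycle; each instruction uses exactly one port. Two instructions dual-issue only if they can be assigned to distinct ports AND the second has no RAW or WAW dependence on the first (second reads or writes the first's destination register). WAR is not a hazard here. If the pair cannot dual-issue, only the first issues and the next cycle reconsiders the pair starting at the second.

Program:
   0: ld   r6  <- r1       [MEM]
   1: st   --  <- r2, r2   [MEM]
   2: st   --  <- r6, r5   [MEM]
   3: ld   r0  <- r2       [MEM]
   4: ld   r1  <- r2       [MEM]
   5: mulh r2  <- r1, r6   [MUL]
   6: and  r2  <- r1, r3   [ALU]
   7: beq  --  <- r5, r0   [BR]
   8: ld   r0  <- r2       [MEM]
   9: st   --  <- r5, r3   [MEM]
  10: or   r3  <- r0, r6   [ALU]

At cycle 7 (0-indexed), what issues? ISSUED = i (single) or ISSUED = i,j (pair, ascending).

c0: i0 ld  no-port MEM/MEM
c1: i1 st  no-port MEM/MEM
c2: i2 st  no-port MEM/MEM
c3: i3 ld  no-port MEM/MEM
c4: i4 ld  RAW r1
c5: i5 mulh  WAW r2
c6: i6+i7 and/beq  2-wide
c7: i8 ld  no-port MEM/MEM
c8: i9+i10 st/or  2-wide

ISSUED = 8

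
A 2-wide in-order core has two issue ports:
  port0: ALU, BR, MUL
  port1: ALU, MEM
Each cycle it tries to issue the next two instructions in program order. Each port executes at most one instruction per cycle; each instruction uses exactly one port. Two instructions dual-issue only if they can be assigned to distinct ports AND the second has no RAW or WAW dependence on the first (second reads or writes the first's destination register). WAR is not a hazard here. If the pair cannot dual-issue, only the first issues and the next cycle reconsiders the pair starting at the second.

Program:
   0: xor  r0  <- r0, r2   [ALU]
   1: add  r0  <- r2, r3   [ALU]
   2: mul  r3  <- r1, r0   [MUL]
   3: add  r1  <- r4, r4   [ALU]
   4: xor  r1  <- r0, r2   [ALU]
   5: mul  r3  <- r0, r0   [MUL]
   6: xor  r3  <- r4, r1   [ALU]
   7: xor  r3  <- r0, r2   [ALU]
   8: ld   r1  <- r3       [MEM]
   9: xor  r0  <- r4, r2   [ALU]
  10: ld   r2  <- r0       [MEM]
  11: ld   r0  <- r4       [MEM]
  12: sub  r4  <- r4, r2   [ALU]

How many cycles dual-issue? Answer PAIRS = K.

PAIRS = 4

[0] i0  xor.ALU  -- WAW r0
[1] i1  add.ALU  -- RAW r0
[2] i2+i3  mul.MUL/add.ALU  -- pair
[3] i4+i5  xor.ALU/mul.MUL  -- pair
[4] i6  xor.ALU  -- WAW r3
[5] i7  xor.ALU  -- RAW r3
[6] i8+i9  ld.MEM/xor.ALU  -- pair
[7] i10  ld.MEM  -- no-port MEM/MEM
[8] i11+i12  ld.MEM/sub.ALU  -- pair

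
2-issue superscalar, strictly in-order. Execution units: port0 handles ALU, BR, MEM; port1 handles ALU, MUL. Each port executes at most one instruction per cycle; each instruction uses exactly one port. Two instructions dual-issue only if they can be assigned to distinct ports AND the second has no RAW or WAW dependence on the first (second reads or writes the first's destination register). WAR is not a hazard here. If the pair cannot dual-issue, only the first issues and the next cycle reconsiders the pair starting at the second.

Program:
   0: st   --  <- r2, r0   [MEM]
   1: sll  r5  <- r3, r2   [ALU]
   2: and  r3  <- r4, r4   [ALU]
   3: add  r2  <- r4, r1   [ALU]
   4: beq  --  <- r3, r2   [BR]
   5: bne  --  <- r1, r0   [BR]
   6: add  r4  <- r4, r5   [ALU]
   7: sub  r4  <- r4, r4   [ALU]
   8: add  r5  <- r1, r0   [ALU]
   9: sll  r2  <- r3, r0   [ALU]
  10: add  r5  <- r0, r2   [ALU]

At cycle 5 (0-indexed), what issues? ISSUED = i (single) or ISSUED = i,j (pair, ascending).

c0: i0&i1 st sll  dual
c1: i2&i3 and add  dual
c2: i4 beq  no-port BR/BR
c3: i5&i6 bne add  dual
c4: i7&i8 sub add  dual
c5: i9 sll  RAW r2
c6: i10 add  tail

ISSUED = 9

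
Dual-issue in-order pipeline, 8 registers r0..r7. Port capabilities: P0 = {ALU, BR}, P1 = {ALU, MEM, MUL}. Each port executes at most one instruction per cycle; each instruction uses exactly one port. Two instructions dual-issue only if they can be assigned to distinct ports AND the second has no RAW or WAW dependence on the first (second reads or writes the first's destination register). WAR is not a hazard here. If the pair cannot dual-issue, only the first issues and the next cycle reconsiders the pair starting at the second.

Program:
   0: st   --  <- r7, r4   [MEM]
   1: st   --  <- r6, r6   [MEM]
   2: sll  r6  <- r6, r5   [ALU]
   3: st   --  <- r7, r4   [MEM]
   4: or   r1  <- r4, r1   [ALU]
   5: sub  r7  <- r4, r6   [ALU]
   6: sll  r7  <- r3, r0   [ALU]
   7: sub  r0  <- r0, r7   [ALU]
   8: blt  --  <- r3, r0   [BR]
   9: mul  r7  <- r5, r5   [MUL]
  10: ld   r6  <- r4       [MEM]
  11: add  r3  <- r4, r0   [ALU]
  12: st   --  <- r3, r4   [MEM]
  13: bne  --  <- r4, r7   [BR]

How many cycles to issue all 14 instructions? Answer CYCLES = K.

0. st @i0  | no-port MEM/MEM
1. st;sll @i1,i2  | pair
2. st;or @i3,i4  | pair
3. sub @i5  | WAW r7
4. sll @i6  | RAW r7
5. sub @i7  | RAW r0
6. blt;mul @i8,i9  | pair
7. ld;add @i10,i11  | pair
8. st;bne @i12,i13  | pair

CYCLES = 9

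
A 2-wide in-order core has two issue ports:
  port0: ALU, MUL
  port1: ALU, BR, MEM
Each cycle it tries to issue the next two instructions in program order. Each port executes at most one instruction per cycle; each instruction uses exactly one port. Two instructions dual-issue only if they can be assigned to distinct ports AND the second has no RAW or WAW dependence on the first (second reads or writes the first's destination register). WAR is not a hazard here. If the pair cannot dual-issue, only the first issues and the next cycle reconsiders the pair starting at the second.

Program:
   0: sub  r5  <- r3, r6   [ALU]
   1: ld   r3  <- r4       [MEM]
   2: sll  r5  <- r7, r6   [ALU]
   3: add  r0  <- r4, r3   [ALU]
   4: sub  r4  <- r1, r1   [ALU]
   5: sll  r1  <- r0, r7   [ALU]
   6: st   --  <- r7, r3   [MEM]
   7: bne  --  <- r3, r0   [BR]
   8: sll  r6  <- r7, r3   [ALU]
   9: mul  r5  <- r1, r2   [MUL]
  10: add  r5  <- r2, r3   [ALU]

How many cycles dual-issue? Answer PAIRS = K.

t=0 i0,i1:sub ld ; pair
t=1 i2,i3:sll add ; pair
t=2 i4,i5:sub sll ; pair
t=3 i6:st ; no-port MEM/BR
t=4 i7,i8:bne sll ; pair
t=5 i9:mul ; WAW r5
t=6 i10:add ; tail

PAIRS = 4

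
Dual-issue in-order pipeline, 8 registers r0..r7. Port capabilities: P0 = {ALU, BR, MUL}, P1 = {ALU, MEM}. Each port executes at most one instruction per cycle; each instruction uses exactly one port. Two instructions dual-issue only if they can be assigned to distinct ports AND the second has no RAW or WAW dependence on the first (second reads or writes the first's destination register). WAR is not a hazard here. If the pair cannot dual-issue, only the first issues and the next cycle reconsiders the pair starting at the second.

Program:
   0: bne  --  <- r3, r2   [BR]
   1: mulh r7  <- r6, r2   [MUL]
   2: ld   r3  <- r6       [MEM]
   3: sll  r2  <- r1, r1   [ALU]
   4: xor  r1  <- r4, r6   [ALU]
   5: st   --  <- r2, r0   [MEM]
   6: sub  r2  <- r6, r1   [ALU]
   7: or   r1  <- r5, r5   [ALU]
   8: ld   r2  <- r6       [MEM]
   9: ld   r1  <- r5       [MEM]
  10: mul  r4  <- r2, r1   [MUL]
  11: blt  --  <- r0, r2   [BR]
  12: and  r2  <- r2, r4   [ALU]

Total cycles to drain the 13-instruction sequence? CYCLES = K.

CYCLES = 8

#0 head=0: bne.BR i0 no-port BR/MUL
#1 head=1: mulh.MUL+ld.MEM i1+i2 dual
#2 head=3: sll.ALU+xor.ALU i3+i4 dual
#3 head=5: st.MEM+sub.ALU i5+i6 dual
#4 head=7: or.ALU+ld.MEM i7+i8 dual
#5 head=9: ld.MEM i9 RAW r1
#6 head=10: mul.MUL i10 no-port MUL/BR
#7 head=11: blt.BR+and.ALU i11+i12 dual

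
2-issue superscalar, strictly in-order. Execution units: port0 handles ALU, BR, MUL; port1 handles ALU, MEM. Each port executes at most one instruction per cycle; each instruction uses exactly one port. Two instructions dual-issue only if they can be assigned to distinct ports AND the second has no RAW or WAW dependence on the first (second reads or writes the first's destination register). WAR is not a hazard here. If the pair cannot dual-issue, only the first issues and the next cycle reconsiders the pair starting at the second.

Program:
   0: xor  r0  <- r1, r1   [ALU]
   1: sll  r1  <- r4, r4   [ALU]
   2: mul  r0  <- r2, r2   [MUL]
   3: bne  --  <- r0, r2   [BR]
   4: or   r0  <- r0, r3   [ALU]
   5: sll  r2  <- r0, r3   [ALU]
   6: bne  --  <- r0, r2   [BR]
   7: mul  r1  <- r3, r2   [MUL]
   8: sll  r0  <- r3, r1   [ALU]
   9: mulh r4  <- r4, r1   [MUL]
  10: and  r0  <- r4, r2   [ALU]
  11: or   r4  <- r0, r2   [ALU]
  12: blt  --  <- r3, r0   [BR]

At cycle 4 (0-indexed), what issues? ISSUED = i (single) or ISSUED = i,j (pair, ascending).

#0 head=0: xor.ALU+sll.ALU i0/i1 dual
#1 head=2: mul.MUL i2 no-port MUL/BR
#2 head=3: bne.BR+or.ALU i3/i4 dual
#3 head=5: sll.ALU i5 RAW r2
#4 head=6: bne.BR i6 no-port BR/MUL
#5 head=7: mul.MUL i7 RAW r1
#6 head=8: sll.ALU+mulh.MUL i8/i9 dual
#7 head=10: and.ALU i10 RAW r0
#8 head=11: or.ALU+blt.BR i11/i12 dual

ISSUED = 6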